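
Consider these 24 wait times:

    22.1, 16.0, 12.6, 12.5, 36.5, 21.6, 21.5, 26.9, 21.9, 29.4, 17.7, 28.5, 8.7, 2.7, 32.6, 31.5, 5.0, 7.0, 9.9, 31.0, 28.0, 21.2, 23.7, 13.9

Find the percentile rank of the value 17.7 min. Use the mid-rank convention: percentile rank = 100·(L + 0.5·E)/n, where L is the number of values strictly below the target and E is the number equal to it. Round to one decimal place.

39.6

Sorted: 2.7, 5.0, 7.0, 8.7, 9.9, 12.5, 12.6, 13.9, 16.0, 17.7, 21.2, 21.5, 21.6, 21.9, 22.1, 23.7, 26.9, 28.0, 28.5, 29.4, 31.0, 31.5, 32.6, 36.5.
Count below 17.7: L = 9; count equal: E = 1; n = 24.
Percentile rank = 100·(9 + 0.5·1)/24 = 100·9.5/24 = 39.58.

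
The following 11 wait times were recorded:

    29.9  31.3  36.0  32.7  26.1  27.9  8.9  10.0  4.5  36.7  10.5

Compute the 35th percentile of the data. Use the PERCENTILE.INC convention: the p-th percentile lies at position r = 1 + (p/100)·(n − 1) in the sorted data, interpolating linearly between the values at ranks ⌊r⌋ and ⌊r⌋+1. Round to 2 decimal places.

Sorted: 4.5, 8.9, 10.0, 10.5, 26.1, 27.9, 29.9, 31.3, 32.7, 36.0, 36.7.
n = 11.
r = 1 + (35/100)·(11 − 1) = 1 + 3.5 = 4.5.
Rank 4 is 10.5 and rank 5 is 26.1.
Interpolate: 10.5 + 0.5·(26.1 − 10.5) = 10.5 + 0.5·15.6 = 18.3.

18.30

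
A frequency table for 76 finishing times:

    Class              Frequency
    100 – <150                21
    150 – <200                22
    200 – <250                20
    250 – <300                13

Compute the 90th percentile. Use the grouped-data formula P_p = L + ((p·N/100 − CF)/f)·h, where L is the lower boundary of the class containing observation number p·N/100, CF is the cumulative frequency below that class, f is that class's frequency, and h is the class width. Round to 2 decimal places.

N = 76; target position k = 90/100 · 76 = 68.4.
Cumulative frequencies: 21, 43, 63, 76.
Observation 68.4 falls in the class 250 – <300.
L = 250, CF = 63, f = 13, h = 50.
P90 = 250 + ((68.4 − 63)/13)·50 = 250 + 20.7692 = 270.769.

270.77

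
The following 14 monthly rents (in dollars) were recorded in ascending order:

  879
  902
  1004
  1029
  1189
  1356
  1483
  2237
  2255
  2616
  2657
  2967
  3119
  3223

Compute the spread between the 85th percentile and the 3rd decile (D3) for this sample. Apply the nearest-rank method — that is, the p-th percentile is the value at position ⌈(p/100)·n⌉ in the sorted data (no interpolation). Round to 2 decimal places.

n = 14.
P30: rank ⌈30/100·14⌉ = 5 → 1189.
P85: rank ⌈85/100·14⌉ = 12 → 2967.
Difference: 2967 − 1189 = 1778.

1778.00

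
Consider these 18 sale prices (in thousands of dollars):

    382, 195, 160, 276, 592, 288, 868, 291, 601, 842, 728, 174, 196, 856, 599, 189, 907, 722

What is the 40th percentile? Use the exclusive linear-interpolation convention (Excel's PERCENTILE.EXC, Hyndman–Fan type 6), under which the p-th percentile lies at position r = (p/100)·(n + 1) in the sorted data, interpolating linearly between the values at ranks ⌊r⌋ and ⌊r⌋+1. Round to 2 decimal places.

Sorted: 160, 174, 189, 195, 196, 276, 288, 291, 382, 592, 599, 601, 722, 728, 842, 856, 868, 907.
n = 18.
r = (40/100)·(18 + 1) = 7.6.
Rank 7 is 288 and rank 8 is 291.
Interpolate: 288 + 0.6·(291 − 288) = 288 + 0.6·3 = 289.8.

289.80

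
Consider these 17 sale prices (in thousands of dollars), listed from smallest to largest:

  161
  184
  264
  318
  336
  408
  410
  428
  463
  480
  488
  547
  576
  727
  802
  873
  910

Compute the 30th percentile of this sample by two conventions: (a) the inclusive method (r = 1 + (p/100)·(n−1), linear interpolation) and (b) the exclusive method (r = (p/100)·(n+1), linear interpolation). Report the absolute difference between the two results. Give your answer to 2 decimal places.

28.80

n = 17.
(a) r = 5.8; between ranks 5 (336) and 6 (408): 393.6.
(b) r = 5.4; between ranks 5 (336) and 6 (408): 364.8.
|393.6 − 364.8| = 28.8.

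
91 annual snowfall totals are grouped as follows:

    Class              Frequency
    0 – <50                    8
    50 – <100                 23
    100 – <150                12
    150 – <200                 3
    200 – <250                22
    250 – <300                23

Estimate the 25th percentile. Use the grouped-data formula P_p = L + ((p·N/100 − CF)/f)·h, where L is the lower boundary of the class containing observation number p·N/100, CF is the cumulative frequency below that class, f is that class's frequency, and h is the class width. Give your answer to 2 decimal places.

82.07

N = 91; target position k = 25/100 · 91 = 22.75.
Cumulative frequencies: 8, 31, 43, 46, 68, 91.
Observation 22.75 falls in the class 50 – <100.
L = 50, CF = 8, f = 23, h = 50.
P25 = 50 + ((22.75 − 8)/23)·50 = 50 + 32.0652 = 82.0652.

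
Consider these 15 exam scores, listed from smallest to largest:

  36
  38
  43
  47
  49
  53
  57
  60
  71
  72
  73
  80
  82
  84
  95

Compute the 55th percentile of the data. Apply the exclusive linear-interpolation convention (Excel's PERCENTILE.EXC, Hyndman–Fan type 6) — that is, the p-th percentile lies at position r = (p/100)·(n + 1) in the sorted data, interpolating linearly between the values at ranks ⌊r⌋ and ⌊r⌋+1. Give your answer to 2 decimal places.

n = 15.
r = (55/100)·(15 + 1) = 8.8.
Rank 8 is 60 and rank 9 is 71.
Interpolate: 60 + 0.8·(71 − 60) = 60 + 0.8·11 = 68.8.

68.80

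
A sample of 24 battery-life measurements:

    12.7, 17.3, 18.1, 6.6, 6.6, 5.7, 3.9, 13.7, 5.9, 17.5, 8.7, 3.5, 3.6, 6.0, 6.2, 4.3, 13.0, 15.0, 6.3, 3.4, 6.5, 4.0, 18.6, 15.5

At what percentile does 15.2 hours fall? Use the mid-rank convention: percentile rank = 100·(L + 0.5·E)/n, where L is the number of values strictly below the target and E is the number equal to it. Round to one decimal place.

Sorted: 3.4, 3.5, 3.6, 3.9, 4.0, 4.3, 5.7, 5.9, 6.0, 6.2, 6.3, 6.5, 6.6, 6.6, 8.7, 12.7, 13.0, 13.7, 15.0, 15.5, 17.3, 17.5, 18.1, 18.6.
Count below 15.2: L = 19; count equal: E = 0; n = 24.
Percentile rank = 100·(19 + 0.5·0)/24 = 100·19/24 = 79.17.

79.2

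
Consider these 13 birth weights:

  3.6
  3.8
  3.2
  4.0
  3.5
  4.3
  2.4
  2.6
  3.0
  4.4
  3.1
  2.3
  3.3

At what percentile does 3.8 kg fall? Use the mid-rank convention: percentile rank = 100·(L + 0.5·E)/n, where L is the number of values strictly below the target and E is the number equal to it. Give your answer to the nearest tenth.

Sorted: 2.3, 2.4, 2.6, 3.0, 3.1, 3.2, 3.3, 3.5, 3.6, 3.8, 4.0, 4.3, 4.4.
Count below 3.8: L = 9; count equal: E = 1; n = 13.
Percentile rank = 100·(9 + 0.5·1)/13 = 100·9.5/13 = 73.08.

73.1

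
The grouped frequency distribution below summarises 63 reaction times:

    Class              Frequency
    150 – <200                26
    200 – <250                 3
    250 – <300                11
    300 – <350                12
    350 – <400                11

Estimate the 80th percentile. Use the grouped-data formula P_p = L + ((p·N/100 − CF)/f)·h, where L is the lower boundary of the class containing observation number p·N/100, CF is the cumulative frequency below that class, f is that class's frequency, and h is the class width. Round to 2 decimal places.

N = 63; target position k = 80/100 · 63 = 50.4.
Cumulative frequencies: 26, 29, 40, 52, 63.
Observation 50.4 falls in the class 300 – <350.
L = 300, CF = 40, f = 12, h = 50.
P80 = 300 + ((50.4 − 40)/12)·50 = 300 + 43.3333 = 343.333.

343.33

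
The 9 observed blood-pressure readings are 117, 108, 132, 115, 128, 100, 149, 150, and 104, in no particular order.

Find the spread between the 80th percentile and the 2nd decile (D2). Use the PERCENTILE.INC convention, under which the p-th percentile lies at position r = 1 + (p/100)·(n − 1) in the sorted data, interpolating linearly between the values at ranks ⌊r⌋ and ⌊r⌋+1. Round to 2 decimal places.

32.40

Sorted: 100, 104, 108, 115, 117, 128, 132, 149, 150.
n = 9.
P20: r = 2.6; ranks 2–3 are 104, 108; interpolating gives 106.4.
P80: r = 7.4; ranks 7–8 are 132, 149; interpolating gives 138.8.
Difference: 138.8 − 106.4 = 32.4.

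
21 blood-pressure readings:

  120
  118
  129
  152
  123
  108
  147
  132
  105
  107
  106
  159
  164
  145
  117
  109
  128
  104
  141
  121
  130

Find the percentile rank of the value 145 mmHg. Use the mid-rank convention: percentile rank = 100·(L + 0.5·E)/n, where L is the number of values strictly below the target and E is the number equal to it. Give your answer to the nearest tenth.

Sorted: 104, 105, 106, 107, 108, 109, 117, 118, 120, 121, 123, 128, 129, 130, 132, 141, 145, 147, 152, 159, 164.
Count below 145: L = 16; count equal: E = 1; n = 21.
Percentile rank = 100·(16 + 0.5·1)/21 = 100·16.5/21 = 78.57.

78.6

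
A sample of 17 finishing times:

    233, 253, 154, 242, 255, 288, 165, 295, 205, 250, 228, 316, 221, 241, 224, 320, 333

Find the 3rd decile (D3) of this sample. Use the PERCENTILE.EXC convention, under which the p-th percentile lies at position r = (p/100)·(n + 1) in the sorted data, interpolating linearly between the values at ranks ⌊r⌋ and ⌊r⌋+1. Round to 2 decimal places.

Sorted: 154, 165, 205, 221, 224, 228, 233, 241, 242, 250, 253, 255, 288, 295, 316, 320, 333.
n = 17.
r = (30/100)·(17 + 1) = 5.4.
Rank 5 is 224 and rank 6 is 228.
Interpolate: 224 + 0.4·(228 − 224) = 224 + 0.4·4 = 225.6.

225.60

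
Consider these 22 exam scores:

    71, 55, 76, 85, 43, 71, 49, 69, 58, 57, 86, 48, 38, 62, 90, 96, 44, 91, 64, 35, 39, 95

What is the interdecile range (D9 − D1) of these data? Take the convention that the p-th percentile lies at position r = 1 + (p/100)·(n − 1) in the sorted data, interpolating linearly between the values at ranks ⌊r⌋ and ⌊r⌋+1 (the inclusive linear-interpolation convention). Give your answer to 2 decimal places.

Sorted: 35, 38, 39, 43, 44, 48, 49, 55, 57, 58, 62, 64, 69, 71, 71, 76, 85, 86, 90, 91, 95, 96.
n = 22.
P10: r = 3.1; ranks 3–4 are 39, 43; interpolating gives 39.4.
P90: r = 19.9; ranks 19–20 are 90, 91; interpolating gives 90.9.
Difference: 90.9 − 39.4 = 51.5.

51.50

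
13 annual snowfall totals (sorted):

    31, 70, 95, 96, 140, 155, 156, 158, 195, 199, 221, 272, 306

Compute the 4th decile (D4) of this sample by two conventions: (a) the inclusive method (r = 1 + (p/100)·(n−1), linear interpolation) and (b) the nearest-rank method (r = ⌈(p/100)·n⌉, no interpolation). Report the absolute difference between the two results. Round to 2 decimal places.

n = 13.
(a) r = 5.8; between ranks 5 (140) and 6 (155): 152.
(b) the nearest-rank method: rank 6 → 155.
|152 − 155| = 3.

3.00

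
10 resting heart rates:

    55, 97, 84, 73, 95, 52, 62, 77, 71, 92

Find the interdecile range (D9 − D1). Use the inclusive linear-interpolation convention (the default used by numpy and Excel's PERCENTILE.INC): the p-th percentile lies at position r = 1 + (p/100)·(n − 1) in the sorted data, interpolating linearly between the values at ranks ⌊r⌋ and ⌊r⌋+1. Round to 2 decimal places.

40.50

Sorted: 52, 55, 62, 71, 73, 77, 84, 92, 95, 97.
n = 10.
P10: r = 1.9; ranks 1–2 are 52, 55; interpolating gives 54.7.
P90: r = 9.1; ranks 9–10 are 95, 97; interpolating gives 95.2.
Difference: 95.2 − 54.7 = 40.5.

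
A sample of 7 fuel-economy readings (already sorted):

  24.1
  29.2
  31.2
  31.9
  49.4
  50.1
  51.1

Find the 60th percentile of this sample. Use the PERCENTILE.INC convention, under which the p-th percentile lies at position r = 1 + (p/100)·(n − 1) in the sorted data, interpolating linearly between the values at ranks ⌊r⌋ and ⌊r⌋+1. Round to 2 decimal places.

n = 7.
r = 1 + (60/100)·(7 − 1) = 1 + 3.6 = 4.6.
Rank 4 is 31.9 and rank 5 is 49.4.
Interpolate: 31.9 + 0.6·(49.4 − 31.9) = 31.9 + 0.6·17.5 = 42.4.

42.40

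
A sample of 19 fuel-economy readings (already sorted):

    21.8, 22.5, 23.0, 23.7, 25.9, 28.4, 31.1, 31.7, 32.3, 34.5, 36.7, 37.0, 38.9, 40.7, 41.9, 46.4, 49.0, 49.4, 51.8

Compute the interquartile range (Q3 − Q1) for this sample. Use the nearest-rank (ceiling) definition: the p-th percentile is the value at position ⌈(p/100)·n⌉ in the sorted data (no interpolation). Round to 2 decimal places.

n = 19.
P25: rank ⌈25/100·19⌉ = 5 → 25.9.
P75: rank ⌈75/100·19⌉ = 15 → 41.9.
Difference: 41.9 − 25.9 = 16.

16.00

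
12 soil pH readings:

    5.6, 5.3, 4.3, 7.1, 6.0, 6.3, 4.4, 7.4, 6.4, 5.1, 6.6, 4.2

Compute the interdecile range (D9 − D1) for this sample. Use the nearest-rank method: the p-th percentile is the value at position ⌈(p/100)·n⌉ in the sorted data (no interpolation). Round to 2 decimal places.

Sorted: 4.2, 4.3, 4.4, 5.1, 5.3, 5.6, 6.0, 6.3, 6.4, 6.6, 7.1, 7.4.
n = 12.
P10: rank ⌈10/100·12⌉ = 2 → 4.3.
P90: rank ⌈90/100·12⌉ = 11 → 7.1.
Difference: 7.1 − 4.3 = 2.8.

2.80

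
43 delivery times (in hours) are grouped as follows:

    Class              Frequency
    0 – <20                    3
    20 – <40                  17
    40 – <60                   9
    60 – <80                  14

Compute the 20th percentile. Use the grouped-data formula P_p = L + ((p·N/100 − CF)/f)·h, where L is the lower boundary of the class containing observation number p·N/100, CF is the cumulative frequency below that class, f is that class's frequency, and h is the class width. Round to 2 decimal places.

26.59

N = 43; target position k = 20/100 · 43 = 8.6.
Cumulative frequencies: 3, 20, 29, 43.
Observation 8.6 falls in the class 20 – <40.
L = 20, CF = 3, f = 17, h = 20.
P20 = 20 + ((8.6 − 3)/17)·20 = 20 + 6.58824 = 26.5882.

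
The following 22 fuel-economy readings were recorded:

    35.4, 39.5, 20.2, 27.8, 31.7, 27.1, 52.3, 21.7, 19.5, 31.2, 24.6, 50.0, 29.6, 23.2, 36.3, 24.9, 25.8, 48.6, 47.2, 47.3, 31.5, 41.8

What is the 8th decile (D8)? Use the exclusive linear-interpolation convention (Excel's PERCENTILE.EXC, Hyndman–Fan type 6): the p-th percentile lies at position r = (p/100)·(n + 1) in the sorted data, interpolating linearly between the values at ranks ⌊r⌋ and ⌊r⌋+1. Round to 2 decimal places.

47.24

Sorted: 19.5, 20.2, 21.7, 23.2, 24.6, 24.9, 25.8, 27.1, 27.8, 29.6, 31.2, 31.5, 31.7, 35.4, 36.3, 39.5, 41.8, 47.2, 47.3, 48.6, 50.0, 52.3.
n = 22.
r = (80/100)·(22 + 1) = 18.4.
Rank 18 is 47.2 and rank 19 is 47.3.
Interpolate: 47.2 + 0.4·(47.3 − 47.2) = 47.2 + 0.4·0.1 = 47.24.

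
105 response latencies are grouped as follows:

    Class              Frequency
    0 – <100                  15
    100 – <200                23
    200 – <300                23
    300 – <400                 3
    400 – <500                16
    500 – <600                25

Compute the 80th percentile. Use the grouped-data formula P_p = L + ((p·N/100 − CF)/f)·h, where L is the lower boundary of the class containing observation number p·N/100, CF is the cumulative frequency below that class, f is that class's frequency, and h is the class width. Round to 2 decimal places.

N = 105; target position k = 80/100 · 105 = 84.
Cumulative frequencies: 15, 38, 61, 64, 80, 105.
Observation 84 falls in the class 500 – <600.
L = 500, CF = 80, f = 25, h = 100.
P80 = 500 + ((84 − 80)/25)·100 = 500 + 16 = 516.

516.00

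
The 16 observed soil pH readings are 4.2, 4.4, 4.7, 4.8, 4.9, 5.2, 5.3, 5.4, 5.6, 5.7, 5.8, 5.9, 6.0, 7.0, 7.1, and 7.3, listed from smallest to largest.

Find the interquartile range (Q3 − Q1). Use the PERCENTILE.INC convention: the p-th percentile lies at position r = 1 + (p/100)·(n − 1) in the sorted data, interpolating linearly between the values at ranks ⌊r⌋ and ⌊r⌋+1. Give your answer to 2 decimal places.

1.05

n = 16.
P25: r = 4.75; ranks 4–5 are 4.8, 4.9; interpolating gives 4.875.
P75: r = 12.25; ranks 12–13 are 5.9, 6.0; interpolating gives 5.925.
Difference: 5.925 − 4.875 = 1.05.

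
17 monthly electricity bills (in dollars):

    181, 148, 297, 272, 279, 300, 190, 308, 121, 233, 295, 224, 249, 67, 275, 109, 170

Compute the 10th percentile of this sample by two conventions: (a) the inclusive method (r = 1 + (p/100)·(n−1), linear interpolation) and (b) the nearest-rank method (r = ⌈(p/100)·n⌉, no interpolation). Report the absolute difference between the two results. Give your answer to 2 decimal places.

Sorted: 67, 109, 121, 148, 170, 181, 190, 224, 233, 249, 272, 275, 279, 295, 297, 300, 308.
n = 17.
(a) r = 2.6; between ranks 2 (109) and 3 (121): 116.2.
(b) the nearest-rank method: rank 2 → 109.
|116.2 − 109| = 7.2.

7.20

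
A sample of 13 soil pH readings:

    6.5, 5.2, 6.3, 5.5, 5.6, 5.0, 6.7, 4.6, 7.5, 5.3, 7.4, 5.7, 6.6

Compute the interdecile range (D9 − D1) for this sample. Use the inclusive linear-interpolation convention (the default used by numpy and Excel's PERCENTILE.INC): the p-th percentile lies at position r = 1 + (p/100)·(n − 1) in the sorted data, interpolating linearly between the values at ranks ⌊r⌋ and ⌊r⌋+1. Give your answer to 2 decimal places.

Sorted: 4.6, 5.0, 5.2, 5.3, 5.5, 5.6, 5.7, 6.3, 6.5, 6.6, 6.7, 7.4, 7.5.
n = 13.
P10: r = 2.2; ranks 2–3 are 5.0, 5.2; interpolating gives 5.04.
P90: r = 11.8; ranks 11–12 are 6.7, 7.4; interpolating gives 7.26.
Difference: 7.26 − 5.04 = 2.22.

2.22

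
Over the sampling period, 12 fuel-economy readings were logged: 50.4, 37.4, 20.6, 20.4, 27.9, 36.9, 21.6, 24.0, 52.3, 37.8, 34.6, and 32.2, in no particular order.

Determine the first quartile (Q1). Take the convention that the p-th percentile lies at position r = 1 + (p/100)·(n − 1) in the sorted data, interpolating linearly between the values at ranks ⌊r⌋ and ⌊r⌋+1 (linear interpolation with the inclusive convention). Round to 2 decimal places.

Sorted: 20.4, 20.6, 21.6, 24.0, 27.9, 32.2, 34.6, 36.9, 37.4, 37.8, 50.4, 52.3.
n = 12.
r = 1 + (25/100)·(12 − 1) = 1 + 2.75 = 3.75.
Rank 3 is 21.6 and rank 4 is 24.0.
Interpolate: 21.6 + 0.75·(24.0 − 21.6) = 21.6 + 0.75·2.4 = 23.4.

23.40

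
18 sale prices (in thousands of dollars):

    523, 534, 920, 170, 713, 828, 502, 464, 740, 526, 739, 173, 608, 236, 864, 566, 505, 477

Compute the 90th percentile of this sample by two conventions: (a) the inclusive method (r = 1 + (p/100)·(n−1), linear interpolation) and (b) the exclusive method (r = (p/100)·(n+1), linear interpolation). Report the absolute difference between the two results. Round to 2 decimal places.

Sorted: 170, 173, 236, 464, 477, 502, 505, 523, 526, 534, 566, 608, 713, 739, 740, 828, 864, 920.
n = 18.
(a) r = 16.3; between ranks 16 (828) and 17 (864): 838.8.
(b) r = 17.1; between ranks 17 (864) and 18 (920): 869.6.
|838.8 − 869.6| = 30.8.

30.80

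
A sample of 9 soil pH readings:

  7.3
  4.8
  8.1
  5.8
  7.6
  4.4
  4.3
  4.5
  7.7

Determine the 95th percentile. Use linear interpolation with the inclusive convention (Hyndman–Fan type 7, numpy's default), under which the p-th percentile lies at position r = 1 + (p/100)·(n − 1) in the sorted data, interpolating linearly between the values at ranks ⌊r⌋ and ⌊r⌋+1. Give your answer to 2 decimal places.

Sorted: 4.3, 4.4, 4.5, 4.8, 5.8, 7.3, 7.6, 7.7, 8.1.
n = 9.
r = 1 + (95/100)·(9 − 1) = 1 + 7.6 = 8.6.
Rank 8 is 7.7 and rank 9 is 8.1.
Interpolate: 7.7 + 0.6·(8.1 − 7.7) = 7.7 + 0.6·0.4 = 7.94.

7.94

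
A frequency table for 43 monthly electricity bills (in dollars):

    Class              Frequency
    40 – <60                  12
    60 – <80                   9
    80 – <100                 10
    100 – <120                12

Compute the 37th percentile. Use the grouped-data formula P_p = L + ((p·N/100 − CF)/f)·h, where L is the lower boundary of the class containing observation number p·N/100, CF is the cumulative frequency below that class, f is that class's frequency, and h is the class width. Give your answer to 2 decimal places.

68.69

N = 43; target position k = 37/100 · 43 = 15.91.
Cumulative frequencies: 12, 21, 31, 43.
Observation 15.91 falls in the class 60 – <80.
L = 60, CF = 12, f = 9, h = 20.
P37 = 60 + ((15.91 − 12)/9)·20 = 60 + 8.68889 = 68.6889.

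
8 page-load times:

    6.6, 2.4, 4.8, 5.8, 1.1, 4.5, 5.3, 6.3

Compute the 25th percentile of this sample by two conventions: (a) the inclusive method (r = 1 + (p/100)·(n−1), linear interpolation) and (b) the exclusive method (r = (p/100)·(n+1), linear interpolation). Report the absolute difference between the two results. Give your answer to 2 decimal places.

Sorted: 1.1, 2.4, 4.5, 4.8, 5.3, 5.8, 6.3, 6.6.
n = 8.
(a) r = 2.75; between ranks 2 (2.4) and 3 (4.5): 3.975.
(b) r = 2.25; between ranks 2 (2.4) and 3 (4.5): 2.925.
|3.975 − 2.925| = 1.05.

1.05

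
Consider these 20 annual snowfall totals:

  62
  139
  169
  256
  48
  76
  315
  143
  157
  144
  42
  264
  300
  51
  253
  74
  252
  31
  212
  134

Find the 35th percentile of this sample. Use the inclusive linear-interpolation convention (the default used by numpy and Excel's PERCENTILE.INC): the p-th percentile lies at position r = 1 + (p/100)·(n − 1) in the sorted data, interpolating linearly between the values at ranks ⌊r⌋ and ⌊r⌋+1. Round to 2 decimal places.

113.70

Sorted: 31, 42, 48, 51, 62, 74, 76, 134, 139, 143, 144, 157, 169, 212, 252, 253, 256, 264, 300, 315.
n = 20.
r = 1 + (35/100)·(20 − 1) = 1 + 6.65 = 7.65.
Rank 7 is 76 and rank 8 is 134.
Interpolate: 76 + 0.65·(134 − 76) = 76 + 0.65·58 = 113.7.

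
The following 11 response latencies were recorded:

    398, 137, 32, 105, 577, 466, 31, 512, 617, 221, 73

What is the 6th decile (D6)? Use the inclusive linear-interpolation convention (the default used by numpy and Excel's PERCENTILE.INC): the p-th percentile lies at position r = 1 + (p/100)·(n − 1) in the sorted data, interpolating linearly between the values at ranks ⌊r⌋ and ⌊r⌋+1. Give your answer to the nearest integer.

Sorted: 31, 32, 73, 105, 137, 221, 398, 466, 512, 577, 617.
n = 11.
r = 1 + (60/100)·(11 − 1) = 1 + 6 = 7.
r is an integer, so P60 is the value at rank 7: 398.

398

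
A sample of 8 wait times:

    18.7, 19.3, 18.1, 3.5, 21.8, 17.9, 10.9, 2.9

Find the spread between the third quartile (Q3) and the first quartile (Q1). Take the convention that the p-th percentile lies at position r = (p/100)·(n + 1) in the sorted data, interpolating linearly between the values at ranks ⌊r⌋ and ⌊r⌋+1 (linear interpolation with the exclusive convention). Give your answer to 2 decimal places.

Sorted: 2.9, 3.5, 10.9, 17.9, 18.1, 18.7, 19.3, 21.8.
n = 8.
P25: r = 2.25; ranks 2–3 are 3.5, 10.9; interpolating gives 5.35.
P75: r = 6.75; ranks 6–7 are 18.7, 19.3; interpolating gives 19.15.
Difference: 19.15 − 5.35 = 13.8.

13.80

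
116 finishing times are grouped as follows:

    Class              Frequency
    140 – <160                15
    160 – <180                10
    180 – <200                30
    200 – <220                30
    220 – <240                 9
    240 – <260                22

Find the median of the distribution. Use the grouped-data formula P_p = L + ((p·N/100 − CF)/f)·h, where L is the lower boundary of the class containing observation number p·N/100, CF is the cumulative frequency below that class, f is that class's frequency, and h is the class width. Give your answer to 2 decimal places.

202.00

N = 116; target position k = 50/100 · 116 = 58.
Cumulative frequencies: 15, 25, 55, 85, 94, 116.
Observation 58 falls in the class 200 – <220.
L = 200, CF = 55, f = 30, h = 20.
P50 = 200 + ((58 − 55)/30)·20 = 200 + 2 = 202.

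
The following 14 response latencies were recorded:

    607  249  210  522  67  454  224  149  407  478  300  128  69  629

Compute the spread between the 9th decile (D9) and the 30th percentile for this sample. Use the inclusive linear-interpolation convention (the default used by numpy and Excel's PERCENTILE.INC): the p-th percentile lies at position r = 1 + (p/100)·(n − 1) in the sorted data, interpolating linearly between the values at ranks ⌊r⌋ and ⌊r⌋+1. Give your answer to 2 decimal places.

377.60

Sorted: 67, 69, 128, 149, 210, 224, 249, 300, 407, 454, 478, 522, 607, 629.
n = 14.
P30: r = 4.9; ranks 4–5 are 149, 210; interpolating gives 203.9.
P90: r = 12.7; ranks 12–13 are 522, 607; interpolating gives 581.5.
Difference: 581.5 − 203.9 = 377.6.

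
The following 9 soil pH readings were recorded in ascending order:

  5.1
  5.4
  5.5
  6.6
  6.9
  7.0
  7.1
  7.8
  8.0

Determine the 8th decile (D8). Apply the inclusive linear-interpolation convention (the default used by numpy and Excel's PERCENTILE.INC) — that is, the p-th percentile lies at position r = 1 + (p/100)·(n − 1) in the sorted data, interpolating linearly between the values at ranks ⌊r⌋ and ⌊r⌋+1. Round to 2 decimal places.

7.38

n = 9.
r = 1 + (80/100)·(9 − 1) = 1 + 6.4 = 7.4.
Rank 7 is 7.1 and rank 8 is 7.8.
Interpolate: 7.1 + 0.4·(7.8 − 7.1) = 7.1 + 0.4·0.7 = 7.38.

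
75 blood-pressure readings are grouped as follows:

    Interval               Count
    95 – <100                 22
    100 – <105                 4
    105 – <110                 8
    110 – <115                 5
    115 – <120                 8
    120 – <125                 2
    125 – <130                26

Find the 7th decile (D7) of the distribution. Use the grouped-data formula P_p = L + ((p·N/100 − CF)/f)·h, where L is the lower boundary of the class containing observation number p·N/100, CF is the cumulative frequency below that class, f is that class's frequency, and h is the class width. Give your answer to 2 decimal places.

N = 75; target position k = 70/100 · 75 = 52.5.
Cumulative frequencies: 22, 26, 34, 39, 47, 49, 75.
Observation 52.5 falls in the class 125 – <130.
L = 125, CF = 49, f = 26, h = 5.
P70 = 125 + ((52.5 − 49)/26)·5 = 125 + 0.673077 = 125.673.

125.67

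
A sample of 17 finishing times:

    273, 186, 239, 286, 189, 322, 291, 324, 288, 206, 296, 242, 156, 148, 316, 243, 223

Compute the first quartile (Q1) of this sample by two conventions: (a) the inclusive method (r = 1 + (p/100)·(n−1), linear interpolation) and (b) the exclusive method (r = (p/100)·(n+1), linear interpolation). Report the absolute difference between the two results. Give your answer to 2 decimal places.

8.50

Sorted: 148, 156, 186, 189, 206, 223, 239, 242, 243, 273, 286, 288, 291, 296, 316, 322, 324.
n = 17.
(a) r = 5 → value at rank 5 = 206.
(b) r = 4.5; between ranks 4 (189) and 5 (206): 197.5.
|206 − 197.5| = 8.5.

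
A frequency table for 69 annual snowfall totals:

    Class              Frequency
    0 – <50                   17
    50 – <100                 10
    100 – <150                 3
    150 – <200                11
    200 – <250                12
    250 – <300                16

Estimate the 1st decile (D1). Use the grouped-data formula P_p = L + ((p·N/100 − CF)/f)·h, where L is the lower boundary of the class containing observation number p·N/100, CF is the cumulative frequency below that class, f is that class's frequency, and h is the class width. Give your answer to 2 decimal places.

20.29

N = 69; target position k = 10/100 · 69 = 6.9.
Cumulative frequencies: 17, 27, 30, 41, 53, 69.
Observation 6.9 falls in the class 0 – <50.
L = 0, CF = 0, f = 17, h = 50.
P10 = 0 + ((6.9 − 0)/17)·50 = 0 + 20.2941 = 20.2941.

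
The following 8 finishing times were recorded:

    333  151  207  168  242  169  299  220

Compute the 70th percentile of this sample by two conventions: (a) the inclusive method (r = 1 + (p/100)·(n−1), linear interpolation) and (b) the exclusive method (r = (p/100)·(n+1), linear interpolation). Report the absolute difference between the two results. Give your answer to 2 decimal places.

19.30

Sorted: 151, 168, 169, 207, 220, 242, 299, 333.
n = 8.
(a) r = 5.9; between ranks 5 (220) and 6 (242): 239.8.
(b) r = 6.3; between ranks 6 (242) and 7 (299): 259.1.
|239.8 − 259.1| = 19.3.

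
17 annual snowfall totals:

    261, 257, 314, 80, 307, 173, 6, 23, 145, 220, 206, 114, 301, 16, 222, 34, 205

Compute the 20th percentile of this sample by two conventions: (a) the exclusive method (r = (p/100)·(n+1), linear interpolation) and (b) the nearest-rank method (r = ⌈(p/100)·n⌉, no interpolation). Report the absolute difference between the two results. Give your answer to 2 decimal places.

4.40

Sorted: 6, 16, 23, 34, 80, 114, 145, 173, 205, 206, 220, 222, 257, 261, 301, 307, 314.
n = 17.
(a) r = 3.6; between ranks 3 (23) and 4 (34): 29.6.
(b) the nearest-rank method: rank 4 → 34.
|29.6 − 34| = 4.4.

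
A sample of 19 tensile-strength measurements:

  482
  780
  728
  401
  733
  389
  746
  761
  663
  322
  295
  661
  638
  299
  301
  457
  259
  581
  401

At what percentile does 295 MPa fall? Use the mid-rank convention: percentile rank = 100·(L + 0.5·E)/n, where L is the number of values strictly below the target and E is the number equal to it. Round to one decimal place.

Sorted: 259, 295, 299, 301, 322, 389, 401, 401, 457, 482, 581, 638, 661, 663, 728, 733, 746, 761, 780.
Count below 295: L = 1; count equal: E = 1; n = 19.
Percentile rank = 100·(1 + 0.5·1)/19 = 100·1.5/19 = 7.895.

7.9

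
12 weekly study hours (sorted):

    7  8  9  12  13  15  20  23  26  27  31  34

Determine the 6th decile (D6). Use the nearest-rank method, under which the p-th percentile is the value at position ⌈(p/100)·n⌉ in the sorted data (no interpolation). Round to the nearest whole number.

n = 12.
Position = ⌈60/100 · 12⌉ = ⌈7.2⌉ = 8.
The value at rank 8 is 23.

23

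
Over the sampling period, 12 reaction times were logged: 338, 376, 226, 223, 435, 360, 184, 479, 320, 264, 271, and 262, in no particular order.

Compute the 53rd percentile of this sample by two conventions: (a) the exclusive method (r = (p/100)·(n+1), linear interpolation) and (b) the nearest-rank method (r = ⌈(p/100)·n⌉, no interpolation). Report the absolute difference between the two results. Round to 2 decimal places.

5.39

Sorted: 184, 223, 226, 262, 264, 271, 320, 338, 360, 376, 435, 479.
n = 12.
(a) r = 6.89; between ranks 6 (271) and 7 (320): 314.61.
(b) the nearest-rank method: rank 7 → 320.
|314.61 − 320| = 5.39.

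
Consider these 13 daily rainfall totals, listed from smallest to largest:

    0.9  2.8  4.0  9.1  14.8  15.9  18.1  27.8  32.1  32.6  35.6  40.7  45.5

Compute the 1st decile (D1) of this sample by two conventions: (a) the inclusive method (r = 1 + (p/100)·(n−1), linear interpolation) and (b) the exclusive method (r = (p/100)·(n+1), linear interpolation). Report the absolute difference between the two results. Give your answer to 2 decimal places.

n = 13.
(a) r = 2.2; between ranks 2 (2.8) and 3 (4.0): 3.04.
(b) r = 1.4; between ranks 1 (0.9) and 2 (2.8): 1.66.
|3.04 − 1.66| = 1.38.

1.38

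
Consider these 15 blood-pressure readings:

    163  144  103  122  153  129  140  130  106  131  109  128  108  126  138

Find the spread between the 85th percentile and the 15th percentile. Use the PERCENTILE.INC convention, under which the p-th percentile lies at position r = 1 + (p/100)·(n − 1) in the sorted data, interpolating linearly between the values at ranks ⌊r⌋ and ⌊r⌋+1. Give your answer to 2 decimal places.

Sorted: 103, 106, 108, 109, 122, 126, 128, 129, 130, 131, 138, 140, 144, 153, 163.
n = 15.
P15: r = 3.1; ranks 3–4 are 108, 109; interpolating gives 108.1.
P85: r = 12.9; ranks 12–13 are 140, 144; interpolating gives 143.6.
Difference: 143.6 − 108.1 = 35.5.

35.50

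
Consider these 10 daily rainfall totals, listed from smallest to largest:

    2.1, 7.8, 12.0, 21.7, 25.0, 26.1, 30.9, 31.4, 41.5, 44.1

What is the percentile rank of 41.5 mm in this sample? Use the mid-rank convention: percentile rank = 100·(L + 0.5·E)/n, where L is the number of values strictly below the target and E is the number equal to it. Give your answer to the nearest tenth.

Count below 41.5: L = 8; count equal: E = 1; n = 10.
Percentile rank = 100·(8 + 0.5·1)/10 = 100·8.5/10 = 85.

85.0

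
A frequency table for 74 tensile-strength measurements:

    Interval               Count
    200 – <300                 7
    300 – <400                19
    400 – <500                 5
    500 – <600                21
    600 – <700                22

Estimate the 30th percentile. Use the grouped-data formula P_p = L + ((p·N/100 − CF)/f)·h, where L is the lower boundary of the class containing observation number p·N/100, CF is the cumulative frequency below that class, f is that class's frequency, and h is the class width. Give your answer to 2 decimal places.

380.00

N = 74; target position k = 30/100 · 74 = 22.2.
Cumulative frequencies: 7, 26, 31, 52, 74.
Observation 22.2 falls in the class 300 – <400.
L = 300, CF = 7, f = 19, h = 100.
P30 = 300 + ((22.2 − 7)/19)·100 = 300 + 80 = 380.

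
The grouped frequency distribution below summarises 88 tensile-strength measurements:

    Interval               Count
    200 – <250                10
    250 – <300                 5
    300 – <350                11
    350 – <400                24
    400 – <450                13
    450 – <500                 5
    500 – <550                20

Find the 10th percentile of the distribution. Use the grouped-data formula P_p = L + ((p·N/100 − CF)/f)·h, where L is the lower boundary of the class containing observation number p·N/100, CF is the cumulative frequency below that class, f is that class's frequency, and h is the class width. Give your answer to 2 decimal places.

N = 88; target position k = 10/100 · 88 = 8.8.
Cumulative frequencies: 10, 15, 26, 50, 63, 68, 88.
Observation 8.8 falls in the class 200 – <250.
L = 200, CF = 0, f = 10, h = 50.
P10 = 200 + ((8.8 − 0)/10)·50 = 200 + 44 = 244.

244.00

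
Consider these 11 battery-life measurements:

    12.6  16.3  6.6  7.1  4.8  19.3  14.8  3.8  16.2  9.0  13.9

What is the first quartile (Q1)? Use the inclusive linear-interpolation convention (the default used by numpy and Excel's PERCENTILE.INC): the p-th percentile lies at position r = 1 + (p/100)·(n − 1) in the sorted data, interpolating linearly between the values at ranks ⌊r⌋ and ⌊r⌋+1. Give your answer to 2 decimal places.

6.85

Sorted: 3.8, 4.8, 6.6, 7.1, 9.0, 12.6, 13.9, 14.8, 16.2, 16.3, 19.3.
n = 11.
r = 1 + (25/100)·(11 − 1) = 1 + 2.5 = 3.5.
Rank 3 is 6.6 and rank 4 is 7.1.
Interpolate: 6.6 + 0.5·(7.1 − 6.6) = 6.6 + 0.5·0.5 = 6.85.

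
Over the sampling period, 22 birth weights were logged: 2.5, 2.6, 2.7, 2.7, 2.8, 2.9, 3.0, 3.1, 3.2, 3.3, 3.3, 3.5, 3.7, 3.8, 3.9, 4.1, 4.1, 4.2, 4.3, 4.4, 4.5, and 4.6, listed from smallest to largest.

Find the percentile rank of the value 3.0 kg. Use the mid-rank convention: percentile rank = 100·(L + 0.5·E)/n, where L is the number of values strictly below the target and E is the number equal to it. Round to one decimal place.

29.5

Count below 3.0: L = 6; count equal: E = 1; n = 22.
Percentile rank = 100·(6 + 0.5·1)/22 = 100·6.5/22 = 29.55.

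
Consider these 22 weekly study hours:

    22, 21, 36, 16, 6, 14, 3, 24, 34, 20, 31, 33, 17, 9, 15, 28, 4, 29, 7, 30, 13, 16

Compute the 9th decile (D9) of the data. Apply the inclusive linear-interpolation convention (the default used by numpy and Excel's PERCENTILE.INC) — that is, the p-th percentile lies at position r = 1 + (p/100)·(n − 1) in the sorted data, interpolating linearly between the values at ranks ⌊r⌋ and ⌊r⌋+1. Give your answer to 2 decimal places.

Sorted: 3, 4, 6, 7, 9, 13, 14, 15, 16, 16, 17, 20, 21, 22, 24, 28, 29, 30, 31, 33, 34, 36.
n = 22.
r = 1 + (90/100)·(22 − 1) = 1 + 18.9 = 19.9.
Rank 19 is 31 and rank 20 is 33.
Interpolate: 31 + 0.9·(33 − 31) = 31 + 0.9·2 = 32.8.

32.80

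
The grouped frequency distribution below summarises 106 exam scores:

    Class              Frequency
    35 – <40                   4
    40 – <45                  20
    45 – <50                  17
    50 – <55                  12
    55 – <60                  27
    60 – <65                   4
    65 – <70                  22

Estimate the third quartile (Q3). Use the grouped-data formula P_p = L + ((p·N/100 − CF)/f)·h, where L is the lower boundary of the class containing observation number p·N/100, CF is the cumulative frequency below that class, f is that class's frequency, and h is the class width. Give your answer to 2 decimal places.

59.91

N = 106; target position k = 75/100 · 106 = 79.5.
Cumulative frequencies: 4, 24, 41, 53, 80, 84, 106.
Observation 79.5 falls in the class 55 – <60.
L = 55, CF = 53, f = 27, h = 5.
P75 = 55 + ((79.5 − 53)/27)·5 = 55 + 4.90741 = 59.9074.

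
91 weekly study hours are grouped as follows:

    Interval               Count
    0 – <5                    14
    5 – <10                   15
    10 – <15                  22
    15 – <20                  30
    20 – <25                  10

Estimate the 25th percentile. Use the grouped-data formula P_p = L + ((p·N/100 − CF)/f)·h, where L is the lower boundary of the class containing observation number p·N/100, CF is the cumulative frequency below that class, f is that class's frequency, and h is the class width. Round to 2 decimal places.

7.92

N = 91; target position k = 25/100 · 91 = 22.75.
Cumulative frequencies: 14, 29, 51, 81, 91.
Observation 22.75 falls in the class 5 – <10.
L = 5, CF = 14, f = 15, h = 5.
P25 = 5 + ((22.75 − 14)/15)·5 = 5 + 2.91667 = 7.91667.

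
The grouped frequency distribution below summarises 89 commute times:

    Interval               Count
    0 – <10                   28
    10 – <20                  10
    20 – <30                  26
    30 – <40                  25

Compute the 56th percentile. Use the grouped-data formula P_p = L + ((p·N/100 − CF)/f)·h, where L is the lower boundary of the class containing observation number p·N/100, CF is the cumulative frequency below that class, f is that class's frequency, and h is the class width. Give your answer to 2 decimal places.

24.55

N = 89; target position k = 56/100 · 89 = 49.84.
Cumulative frequencies: 28, 38, 64, 89.
Observation 49.84 falls in the class 20 – <30.
L = 20, CF = 38, f = 26, h = 10.
P56 = 20 + ((49.84 − 38)/26)·10 = 20 + 4.55385 = 24.5538.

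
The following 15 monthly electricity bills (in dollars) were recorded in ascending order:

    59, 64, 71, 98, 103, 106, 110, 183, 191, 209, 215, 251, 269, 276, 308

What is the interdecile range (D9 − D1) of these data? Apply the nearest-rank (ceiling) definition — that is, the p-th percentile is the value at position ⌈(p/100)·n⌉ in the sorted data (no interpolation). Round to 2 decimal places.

n = 15.
P10: rank ⌈10/100·15⌉ = 2 → 64.
P90: rank ⌈90/100·15⌉ = 14 → 276.
Difference: 276 − 64 = 212.

212.00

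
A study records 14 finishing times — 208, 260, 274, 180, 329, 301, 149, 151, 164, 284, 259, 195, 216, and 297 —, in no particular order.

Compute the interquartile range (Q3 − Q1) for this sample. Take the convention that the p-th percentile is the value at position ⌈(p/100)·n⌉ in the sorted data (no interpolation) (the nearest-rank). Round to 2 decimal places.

104.00

Sorted: 149, 151, 164, 180, 195, 208, 216, 259, 260, 274, 284, 297, 301, 329.
n = 14.
P25: rank ⌈25/100·14⌉ = 4 → 180.
P75: rank ⌈75/100·14⌉ = 11 → 284.
Difference: 284 − 180 = 104.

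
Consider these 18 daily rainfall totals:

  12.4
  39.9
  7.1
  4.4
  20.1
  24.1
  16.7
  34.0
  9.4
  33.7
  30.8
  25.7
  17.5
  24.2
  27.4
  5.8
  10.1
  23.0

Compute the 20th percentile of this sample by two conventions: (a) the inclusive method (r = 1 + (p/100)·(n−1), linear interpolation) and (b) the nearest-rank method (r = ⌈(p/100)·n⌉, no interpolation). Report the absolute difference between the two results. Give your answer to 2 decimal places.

Sorted: 4.4, 5.8, 7.1, 9.4, 10.1, 12.4, 16.7, 17.5, 20.1, 23.0, 24.1, 24.2, 25.7, 27.4, 30.8, 33.7, 34.0, 39.9.
n = 18.
(a) r = 4.4; between ranks 4 (9.4) and 5 (10.1): 9.68.
(b) the nearest-rank method: rank 4 → 9.4.
|9.68 − 9.4| = 0.28.

0.28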